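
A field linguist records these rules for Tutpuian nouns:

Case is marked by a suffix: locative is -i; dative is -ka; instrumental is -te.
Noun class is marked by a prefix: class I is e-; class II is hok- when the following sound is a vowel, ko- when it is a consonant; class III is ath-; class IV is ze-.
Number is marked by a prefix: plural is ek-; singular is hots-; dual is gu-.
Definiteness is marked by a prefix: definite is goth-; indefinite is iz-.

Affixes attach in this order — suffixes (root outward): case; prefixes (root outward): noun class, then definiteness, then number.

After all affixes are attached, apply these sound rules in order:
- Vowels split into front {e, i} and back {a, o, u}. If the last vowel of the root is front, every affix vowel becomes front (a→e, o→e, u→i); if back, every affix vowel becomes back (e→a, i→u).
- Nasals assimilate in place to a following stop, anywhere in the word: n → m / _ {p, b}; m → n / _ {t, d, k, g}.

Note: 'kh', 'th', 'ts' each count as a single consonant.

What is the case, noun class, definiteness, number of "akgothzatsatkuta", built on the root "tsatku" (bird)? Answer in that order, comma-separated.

Segment: ek-goth-ze-tsatku-te.
case: -te → instrumental.
noun class: ze- → class IV.
definiteness: goth- → definite.
number: ek- → plural.

instrumental, class IV, definite, plural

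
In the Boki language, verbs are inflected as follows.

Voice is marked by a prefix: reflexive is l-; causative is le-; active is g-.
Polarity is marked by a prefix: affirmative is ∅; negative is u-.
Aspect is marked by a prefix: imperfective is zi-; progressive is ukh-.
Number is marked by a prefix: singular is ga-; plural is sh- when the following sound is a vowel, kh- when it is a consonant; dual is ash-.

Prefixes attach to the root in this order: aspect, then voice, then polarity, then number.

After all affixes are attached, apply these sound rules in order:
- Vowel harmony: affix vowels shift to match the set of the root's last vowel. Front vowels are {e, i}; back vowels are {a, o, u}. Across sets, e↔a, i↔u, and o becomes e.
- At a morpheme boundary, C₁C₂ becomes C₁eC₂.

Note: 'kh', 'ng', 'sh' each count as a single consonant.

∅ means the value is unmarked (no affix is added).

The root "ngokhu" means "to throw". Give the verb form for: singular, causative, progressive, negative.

gaulaukhengokhu

Attach aspect progressive ukh- → ukhngokhu.
Attach voice causative le- → leukhngokhu.
Attach polarity negative u- → uleukhngokhu.
Attach number singular ga- → gauleukhngokhu.
Apply vowel harmony: gauleukhngokhu → gaulaukhngokhu.
Apply epenthesis: gaulaukhngokhu → gaulaukhengokhu.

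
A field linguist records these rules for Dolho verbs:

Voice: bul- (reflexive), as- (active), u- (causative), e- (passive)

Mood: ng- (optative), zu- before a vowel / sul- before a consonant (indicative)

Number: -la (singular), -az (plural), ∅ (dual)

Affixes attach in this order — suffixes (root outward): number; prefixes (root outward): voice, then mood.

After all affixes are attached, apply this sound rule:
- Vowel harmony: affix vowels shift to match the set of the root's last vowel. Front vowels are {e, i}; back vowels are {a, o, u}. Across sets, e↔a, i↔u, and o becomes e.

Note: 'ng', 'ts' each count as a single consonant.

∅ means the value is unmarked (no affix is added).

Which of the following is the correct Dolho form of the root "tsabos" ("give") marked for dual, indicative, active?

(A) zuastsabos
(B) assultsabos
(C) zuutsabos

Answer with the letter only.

Attach voice active as- → astsabos.
number = dual: zero marking, form stays astsabos.
Attach mood indicative zu- (before vowel 'a') → zuastsabos.
Vowel harmony: no change.
So the correct form is zuastsabos, option (A).
(B) assultsabos is wrong: it has the affixes in the wrong order.
(C) zuutsabos is wrong: it uses causative instead of active for voice.

A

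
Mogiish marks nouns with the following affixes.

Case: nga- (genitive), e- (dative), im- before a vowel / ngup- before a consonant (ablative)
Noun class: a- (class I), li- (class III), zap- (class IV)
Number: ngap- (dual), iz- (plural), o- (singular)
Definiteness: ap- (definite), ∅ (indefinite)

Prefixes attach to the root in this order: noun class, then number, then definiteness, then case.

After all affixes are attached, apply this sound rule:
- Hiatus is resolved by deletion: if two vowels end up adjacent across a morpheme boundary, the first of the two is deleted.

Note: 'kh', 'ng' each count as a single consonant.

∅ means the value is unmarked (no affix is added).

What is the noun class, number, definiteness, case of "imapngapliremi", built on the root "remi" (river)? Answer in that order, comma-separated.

Segment: im-ap-ngap-li-remi.
noun class: li- → class III.
number: ngap- → dual.
definiteness: ap- → definite.
case: im/ngup- → ablative.

class III, dual, definite, ablative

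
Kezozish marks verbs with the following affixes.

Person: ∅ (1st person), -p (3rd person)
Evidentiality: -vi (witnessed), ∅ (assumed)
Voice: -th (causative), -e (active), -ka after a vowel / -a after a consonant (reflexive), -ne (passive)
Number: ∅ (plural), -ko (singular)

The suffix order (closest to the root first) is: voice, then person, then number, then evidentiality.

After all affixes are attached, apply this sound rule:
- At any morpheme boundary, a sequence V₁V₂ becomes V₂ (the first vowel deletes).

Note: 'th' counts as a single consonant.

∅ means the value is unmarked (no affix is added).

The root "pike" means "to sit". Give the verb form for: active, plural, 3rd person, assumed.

pikep

Attach voice active -e → pikee.
Attach person 3rd person -p → pikeep.
number = plural: zero marking, form stays pikeep.
evidentiality = assumed: zero marking, form stays pikeep.
Apply vowel deletion: pikeep → pikep.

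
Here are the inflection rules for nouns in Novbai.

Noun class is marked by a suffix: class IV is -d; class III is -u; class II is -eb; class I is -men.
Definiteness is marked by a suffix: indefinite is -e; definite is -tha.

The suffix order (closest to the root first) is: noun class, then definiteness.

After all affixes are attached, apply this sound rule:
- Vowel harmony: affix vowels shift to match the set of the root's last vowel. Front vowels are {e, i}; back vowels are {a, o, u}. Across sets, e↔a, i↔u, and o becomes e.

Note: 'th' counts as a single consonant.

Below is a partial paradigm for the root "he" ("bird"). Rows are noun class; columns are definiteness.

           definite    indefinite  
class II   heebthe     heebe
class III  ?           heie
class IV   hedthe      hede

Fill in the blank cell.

heithe

Attach noun class class III -u → heu.
Attach definiteness definite -tha → heutha.
Apply vowel harmony: heutha → heithe.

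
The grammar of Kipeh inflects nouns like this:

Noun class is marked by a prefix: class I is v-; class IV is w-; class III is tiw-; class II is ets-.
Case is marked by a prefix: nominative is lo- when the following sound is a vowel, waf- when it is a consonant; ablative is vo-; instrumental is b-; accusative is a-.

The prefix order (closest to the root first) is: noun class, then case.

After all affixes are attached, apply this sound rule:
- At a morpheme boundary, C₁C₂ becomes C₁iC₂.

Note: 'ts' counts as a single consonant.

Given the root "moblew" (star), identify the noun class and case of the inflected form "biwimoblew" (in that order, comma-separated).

class IV, instrumental

Segment: b-w-moblew.
noun class: w- → class IV.
case: b- → instrumental.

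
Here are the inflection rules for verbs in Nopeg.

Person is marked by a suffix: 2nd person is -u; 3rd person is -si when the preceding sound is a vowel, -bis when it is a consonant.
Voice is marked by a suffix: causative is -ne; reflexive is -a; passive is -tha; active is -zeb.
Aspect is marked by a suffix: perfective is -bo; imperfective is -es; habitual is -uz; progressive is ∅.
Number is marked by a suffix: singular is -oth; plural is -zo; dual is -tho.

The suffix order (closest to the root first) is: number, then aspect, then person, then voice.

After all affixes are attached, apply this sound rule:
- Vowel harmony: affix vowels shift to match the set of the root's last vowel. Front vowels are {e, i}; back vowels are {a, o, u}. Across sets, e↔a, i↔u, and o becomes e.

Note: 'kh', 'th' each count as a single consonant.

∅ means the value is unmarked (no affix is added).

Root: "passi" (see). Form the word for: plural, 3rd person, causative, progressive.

passizesine

Attach number plural -zo → passizo.
aspect = progressive: zero marking, form stays passizo.
Attach person 3rd person -si (after vowel 'o') → passizosi.
Attach voice causative -ne → passizosine.
Apply vowel harmony: passizosine → passizesine.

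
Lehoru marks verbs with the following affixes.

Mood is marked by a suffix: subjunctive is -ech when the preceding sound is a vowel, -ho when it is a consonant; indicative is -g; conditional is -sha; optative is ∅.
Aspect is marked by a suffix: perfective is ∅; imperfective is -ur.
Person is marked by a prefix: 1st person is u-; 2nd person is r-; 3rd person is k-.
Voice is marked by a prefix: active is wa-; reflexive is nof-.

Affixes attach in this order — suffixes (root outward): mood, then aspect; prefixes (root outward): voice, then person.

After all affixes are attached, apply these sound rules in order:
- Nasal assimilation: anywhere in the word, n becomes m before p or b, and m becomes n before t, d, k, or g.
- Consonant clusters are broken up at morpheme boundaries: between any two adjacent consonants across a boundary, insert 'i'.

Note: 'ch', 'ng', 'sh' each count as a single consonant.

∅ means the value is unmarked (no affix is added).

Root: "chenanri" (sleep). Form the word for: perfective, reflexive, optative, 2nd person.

rinofichenanri

mood = optative: zero marking, form stays chenanri.
aspect = perfective: zero marking, form stays chenanri.
Attach voice reflexive nof- → nofchenanri.
Attach person 2nd person r- → rnofchenanri.
Nasal assimilation: no change.
Apply epenthesis: rnofchenanri → rinofichenanri.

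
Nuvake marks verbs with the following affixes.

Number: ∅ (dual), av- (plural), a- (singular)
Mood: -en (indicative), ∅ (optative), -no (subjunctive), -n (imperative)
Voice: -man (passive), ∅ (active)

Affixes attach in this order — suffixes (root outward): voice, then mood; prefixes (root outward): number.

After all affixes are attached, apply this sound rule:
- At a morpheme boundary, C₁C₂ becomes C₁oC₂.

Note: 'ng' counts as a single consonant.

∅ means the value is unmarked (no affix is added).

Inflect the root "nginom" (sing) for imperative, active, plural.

avonginomon

Attach number plural av- → avnginom.
voice = active: zero marking, form stays avnginom.
Attach mood imperative -n → avnginomn.
Apply epenthesis: avnginomn → avonginomon.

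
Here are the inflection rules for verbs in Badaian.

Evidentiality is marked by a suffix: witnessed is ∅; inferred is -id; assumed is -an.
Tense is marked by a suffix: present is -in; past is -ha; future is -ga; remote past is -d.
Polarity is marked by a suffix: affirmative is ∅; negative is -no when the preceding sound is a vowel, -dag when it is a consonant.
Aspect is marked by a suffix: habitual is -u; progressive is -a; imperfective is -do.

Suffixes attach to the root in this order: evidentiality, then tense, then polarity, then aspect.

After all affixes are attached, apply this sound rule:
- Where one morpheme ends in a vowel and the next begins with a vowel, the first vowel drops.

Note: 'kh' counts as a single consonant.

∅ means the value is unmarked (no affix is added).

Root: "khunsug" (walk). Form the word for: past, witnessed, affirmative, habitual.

khunsughu

evidentiality = witnessed: zero marking, form stays khunsug.
Attach tense past -ha → khunsugha.
polarity = affirmative: zero marking, form stays khunsugha.
Attach aspect habitual -u → khunsughau.
Apply vowel deletion: khunsughau → khunsughu.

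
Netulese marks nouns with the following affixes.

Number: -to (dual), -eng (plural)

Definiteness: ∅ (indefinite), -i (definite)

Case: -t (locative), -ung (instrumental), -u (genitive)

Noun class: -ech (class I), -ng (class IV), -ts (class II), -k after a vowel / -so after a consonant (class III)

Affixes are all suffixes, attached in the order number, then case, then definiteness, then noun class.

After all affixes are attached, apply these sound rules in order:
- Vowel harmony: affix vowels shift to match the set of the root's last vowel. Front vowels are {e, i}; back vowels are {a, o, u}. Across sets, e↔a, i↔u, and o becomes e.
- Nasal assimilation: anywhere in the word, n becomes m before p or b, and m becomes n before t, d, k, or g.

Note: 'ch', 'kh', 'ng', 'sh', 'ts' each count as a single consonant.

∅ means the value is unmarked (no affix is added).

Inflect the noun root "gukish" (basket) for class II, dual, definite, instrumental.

Attach number dual -to → gukishto.
Attach case instrumental -ung → gukishtoung.
Attach definiteness definite -i → gukishtoungi.
Attach noun class class II -ts → gukishtoungits.
Apply vowel harmony: gukishtoungits → gukishteingits.
Nasal assimilation: no change.

gukishteingits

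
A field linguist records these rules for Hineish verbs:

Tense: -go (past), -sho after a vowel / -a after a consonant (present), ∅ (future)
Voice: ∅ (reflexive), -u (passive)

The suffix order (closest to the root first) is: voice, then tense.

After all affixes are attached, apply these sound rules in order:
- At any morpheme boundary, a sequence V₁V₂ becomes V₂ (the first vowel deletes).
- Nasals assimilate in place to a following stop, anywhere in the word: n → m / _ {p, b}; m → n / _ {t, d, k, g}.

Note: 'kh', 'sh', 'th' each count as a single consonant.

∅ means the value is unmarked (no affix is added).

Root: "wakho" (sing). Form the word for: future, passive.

wakhu

Attach voice passive -u → wakhou.
tense = future: zero marking, form stays wakhou.
Apply vowel deletion: wakhou → wakhu.
Nasal assimilation: no change.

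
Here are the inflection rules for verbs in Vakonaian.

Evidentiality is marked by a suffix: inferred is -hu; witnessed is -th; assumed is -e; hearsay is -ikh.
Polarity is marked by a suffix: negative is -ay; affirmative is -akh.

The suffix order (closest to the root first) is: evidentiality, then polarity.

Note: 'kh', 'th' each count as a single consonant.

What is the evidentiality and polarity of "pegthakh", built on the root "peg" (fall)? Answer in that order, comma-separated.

witnessed, affirmative

Segment: peg-th-akh.
evidentiality: -th → witnessed.
polarity: -akh → affirmative.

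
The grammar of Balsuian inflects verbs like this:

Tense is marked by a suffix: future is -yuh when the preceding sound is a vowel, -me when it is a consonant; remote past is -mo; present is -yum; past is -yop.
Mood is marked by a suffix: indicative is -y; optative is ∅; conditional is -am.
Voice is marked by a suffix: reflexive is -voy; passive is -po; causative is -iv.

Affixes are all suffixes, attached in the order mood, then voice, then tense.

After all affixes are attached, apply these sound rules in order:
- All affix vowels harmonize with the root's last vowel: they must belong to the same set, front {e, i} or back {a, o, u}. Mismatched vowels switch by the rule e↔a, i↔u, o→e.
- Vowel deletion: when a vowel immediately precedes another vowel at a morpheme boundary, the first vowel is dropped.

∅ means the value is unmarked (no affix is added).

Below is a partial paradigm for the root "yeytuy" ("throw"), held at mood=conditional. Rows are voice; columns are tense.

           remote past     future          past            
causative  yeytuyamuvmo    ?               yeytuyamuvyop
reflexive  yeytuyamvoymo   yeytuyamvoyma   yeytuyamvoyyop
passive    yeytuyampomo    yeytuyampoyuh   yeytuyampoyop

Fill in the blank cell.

Attach mood conditional -am → yeytuyam.
Attach voice causative -iv → yeytuyamiv.
Attach tense future -me (after consonant 'v') → yeytuyamivme.
Apply vowel harmony: yeytuyamivme → yeytuyamuvma.
Vowel deletion: no change.

yeytuyamuvma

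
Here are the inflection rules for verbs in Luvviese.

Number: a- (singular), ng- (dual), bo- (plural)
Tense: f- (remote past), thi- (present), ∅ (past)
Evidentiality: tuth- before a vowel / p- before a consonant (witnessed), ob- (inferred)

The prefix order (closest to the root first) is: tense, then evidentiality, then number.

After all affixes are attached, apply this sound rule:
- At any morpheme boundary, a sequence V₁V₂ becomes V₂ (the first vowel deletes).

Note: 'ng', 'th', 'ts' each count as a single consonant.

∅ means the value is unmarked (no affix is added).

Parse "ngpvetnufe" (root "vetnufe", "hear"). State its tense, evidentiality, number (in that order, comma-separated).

Segment: ng-p-vetnufe.
tense: ∅ → past.
evidentiality: tuth/p- → witnessed.
number: ng- → dual.

past, witnessed, dual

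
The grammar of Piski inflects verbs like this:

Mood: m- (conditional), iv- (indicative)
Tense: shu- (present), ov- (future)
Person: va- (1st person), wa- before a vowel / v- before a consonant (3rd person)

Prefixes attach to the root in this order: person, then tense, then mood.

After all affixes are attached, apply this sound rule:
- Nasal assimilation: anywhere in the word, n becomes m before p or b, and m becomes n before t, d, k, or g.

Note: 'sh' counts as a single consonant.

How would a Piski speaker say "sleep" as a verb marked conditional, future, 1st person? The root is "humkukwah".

movvahunkukwah

Attach person 1st person va- → vahumkukwah.
Attach tense future ov- → ovvahumkukwah.
Attach mood conditional m- → movvahumkukwah.
Apply nasal assimilation: movvahumkukwah → movvahunkukwah.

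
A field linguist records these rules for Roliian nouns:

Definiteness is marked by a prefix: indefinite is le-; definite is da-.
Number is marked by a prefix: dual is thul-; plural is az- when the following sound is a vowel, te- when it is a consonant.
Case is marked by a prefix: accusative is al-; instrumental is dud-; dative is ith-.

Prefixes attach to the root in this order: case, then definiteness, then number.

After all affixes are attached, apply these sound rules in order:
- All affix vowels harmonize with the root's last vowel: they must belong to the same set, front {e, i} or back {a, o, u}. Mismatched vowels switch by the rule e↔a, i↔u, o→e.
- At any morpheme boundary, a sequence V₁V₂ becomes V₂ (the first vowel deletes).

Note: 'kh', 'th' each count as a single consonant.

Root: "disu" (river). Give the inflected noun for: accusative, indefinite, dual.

Attach case accusative al- → aldisu.
Attach definiteness indefinite le- → lealdisu.
Attach number dual thul- → thullealdisu.
Apply vowel harmony: thullealdisu → thullaaldisu.
Apply vowel deletion: thullaaldisu → thullaldisu.

thullaldisu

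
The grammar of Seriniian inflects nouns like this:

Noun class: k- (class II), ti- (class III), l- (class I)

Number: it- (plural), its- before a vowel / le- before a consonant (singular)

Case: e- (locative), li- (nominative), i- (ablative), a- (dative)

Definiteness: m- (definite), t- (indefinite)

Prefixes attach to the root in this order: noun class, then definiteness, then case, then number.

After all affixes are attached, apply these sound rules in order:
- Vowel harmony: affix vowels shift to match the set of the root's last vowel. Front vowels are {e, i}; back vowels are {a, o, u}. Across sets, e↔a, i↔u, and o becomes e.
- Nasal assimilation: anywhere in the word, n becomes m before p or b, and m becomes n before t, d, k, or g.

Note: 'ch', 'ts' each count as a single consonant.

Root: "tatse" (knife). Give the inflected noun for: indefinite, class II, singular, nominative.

lelitktatse

Attach noun class class II k- → ktatse.
Attach definiteness indefinite t- → tktatse.
Attach case nominative li- → litktatse.
Attach number singular le- (before consonant 'l') → lelitktatse.
Vowel harmony: no change.
Nasal assimilation: no change.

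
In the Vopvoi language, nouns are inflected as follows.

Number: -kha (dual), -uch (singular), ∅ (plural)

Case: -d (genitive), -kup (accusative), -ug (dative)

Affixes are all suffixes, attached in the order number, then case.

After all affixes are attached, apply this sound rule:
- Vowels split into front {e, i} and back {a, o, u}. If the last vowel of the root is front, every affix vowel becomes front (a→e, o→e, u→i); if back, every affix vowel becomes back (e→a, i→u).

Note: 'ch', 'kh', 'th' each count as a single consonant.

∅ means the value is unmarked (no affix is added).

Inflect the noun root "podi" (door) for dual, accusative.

Attach number dual -kha → podikha.
Attach case accusative -kup → podikhakup.
Apply vowel harmony: podikhakup → podikhekip.

podikhekip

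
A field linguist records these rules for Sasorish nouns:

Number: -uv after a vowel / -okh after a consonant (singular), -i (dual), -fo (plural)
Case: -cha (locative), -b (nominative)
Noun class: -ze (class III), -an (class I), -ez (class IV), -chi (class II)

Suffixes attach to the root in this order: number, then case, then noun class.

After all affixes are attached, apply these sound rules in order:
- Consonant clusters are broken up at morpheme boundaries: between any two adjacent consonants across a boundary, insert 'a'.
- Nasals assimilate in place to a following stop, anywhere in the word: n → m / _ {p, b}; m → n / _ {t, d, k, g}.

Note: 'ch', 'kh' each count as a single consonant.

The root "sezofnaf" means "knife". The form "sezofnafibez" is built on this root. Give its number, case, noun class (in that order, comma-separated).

dual, nominative, class IV

Segment: sezofnaf-i-b-ez.
number: -i → dual.
case: -b → nominative.
noun class: -ez → class IV.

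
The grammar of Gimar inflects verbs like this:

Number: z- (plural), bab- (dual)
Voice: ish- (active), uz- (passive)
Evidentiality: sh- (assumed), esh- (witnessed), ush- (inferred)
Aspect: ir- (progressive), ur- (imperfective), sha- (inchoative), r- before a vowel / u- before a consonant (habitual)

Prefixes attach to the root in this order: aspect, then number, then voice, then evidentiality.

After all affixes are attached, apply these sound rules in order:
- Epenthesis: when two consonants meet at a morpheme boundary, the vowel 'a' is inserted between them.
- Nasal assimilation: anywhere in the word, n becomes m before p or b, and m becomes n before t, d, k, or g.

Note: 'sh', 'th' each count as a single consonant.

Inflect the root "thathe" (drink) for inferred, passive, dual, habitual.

Attach aspect habitual u- (before consonant 'th') → uthathe.
Attach number dual bab- → babuthathe.
Attach voice passive uz- → uzbabuthathe.
Attach evidentiality inferred ush- → ushuzbabuthathe.
Apply epenthesis: ushuzbabuthathe → ushuzababuthathe.
Nasal assimilation: no change.

ushuzababuthathe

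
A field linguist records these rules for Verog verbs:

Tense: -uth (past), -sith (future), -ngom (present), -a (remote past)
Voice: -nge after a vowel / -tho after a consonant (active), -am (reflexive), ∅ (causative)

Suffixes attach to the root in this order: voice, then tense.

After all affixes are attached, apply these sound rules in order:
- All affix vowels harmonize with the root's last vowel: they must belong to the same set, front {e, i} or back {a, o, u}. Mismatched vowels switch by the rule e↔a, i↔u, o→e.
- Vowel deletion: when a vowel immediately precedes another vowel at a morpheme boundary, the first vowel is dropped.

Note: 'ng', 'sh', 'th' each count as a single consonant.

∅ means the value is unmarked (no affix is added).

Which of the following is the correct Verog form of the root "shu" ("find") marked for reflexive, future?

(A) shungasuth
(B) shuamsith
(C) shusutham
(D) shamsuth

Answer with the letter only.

Attach voice reflexive -am → shuam.
Attach tense future -sith → shuamsith.
Apply vowel harmony: shuamsith → shuamsuth.
Apply vowel deletion: shuamsuth → shamsuth.
So the correct form is shamsuth, option (D).
(C) shusutham is wrong: it has the affixes in the wrong order.
(A) shungasuth is wrong: it uses active instead of reflexive for voice.
(B) shuamsith is wrong: it fails to apply the sound rule(s).

D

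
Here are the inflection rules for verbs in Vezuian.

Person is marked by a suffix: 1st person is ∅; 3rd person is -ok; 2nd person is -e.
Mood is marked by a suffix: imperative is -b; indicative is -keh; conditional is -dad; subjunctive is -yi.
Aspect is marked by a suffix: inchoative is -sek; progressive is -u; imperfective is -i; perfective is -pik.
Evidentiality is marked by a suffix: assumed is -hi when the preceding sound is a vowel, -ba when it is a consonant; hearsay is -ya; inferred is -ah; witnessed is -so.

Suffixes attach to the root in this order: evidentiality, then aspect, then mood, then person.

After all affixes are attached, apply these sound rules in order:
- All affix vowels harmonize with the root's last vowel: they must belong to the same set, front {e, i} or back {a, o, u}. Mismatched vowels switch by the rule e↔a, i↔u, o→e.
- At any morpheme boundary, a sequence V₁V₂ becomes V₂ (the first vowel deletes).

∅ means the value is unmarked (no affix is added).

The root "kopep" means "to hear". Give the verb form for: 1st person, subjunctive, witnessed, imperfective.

Attach evidentiality witnessed -so → kopepso.
Attach aspect imperfective -i → kopepsoi.
Attach mood subjunctive -yi → kopepsoiyi.
person = 1st person: zero marking, form stays kopepsoiyi.
Apply vowel harmony: kopepsoiyi → kopepseiyi.
Apply vowel deletion: kopepseiyi → kopepsiyi.

kopepsiyi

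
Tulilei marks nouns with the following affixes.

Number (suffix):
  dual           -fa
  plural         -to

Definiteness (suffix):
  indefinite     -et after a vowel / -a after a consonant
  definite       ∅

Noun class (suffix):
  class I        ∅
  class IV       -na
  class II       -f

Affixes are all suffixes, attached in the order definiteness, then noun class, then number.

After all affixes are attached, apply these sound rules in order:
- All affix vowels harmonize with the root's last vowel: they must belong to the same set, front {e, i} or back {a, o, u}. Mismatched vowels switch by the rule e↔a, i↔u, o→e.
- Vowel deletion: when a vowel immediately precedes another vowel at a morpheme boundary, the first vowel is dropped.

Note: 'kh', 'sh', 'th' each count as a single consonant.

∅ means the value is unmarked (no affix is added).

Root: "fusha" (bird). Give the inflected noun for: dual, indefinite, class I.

fushatfa

Attach definiteness indefinite -et (after vowel 'a') → fushaet.
noun class = class I: zero marking, form stays fushaet.
Attach number dual -fa → fushaetfa.
Apply vowel harmony: fushaetfa → fushaatfa.
Apply vowel deletion: fushaatfa → fushatfa.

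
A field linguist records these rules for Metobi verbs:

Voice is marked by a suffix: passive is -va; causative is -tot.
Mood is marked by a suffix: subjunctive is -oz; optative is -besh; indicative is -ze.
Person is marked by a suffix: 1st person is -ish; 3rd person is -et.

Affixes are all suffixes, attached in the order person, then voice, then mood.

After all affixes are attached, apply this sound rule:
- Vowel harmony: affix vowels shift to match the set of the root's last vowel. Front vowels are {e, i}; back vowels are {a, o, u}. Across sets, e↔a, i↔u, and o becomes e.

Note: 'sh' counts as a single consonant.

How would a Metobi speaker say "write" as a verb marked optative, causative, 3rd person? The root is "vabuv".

Attach person 3rd person -et → vabuvet.
Attach voice causative -tot → vabuvettot.
Attach mood optative -besh → vabuvettotbesh.
Apply vowel harmony: vabuvettotbesh → vabuvattotbash.

vabuvattotbash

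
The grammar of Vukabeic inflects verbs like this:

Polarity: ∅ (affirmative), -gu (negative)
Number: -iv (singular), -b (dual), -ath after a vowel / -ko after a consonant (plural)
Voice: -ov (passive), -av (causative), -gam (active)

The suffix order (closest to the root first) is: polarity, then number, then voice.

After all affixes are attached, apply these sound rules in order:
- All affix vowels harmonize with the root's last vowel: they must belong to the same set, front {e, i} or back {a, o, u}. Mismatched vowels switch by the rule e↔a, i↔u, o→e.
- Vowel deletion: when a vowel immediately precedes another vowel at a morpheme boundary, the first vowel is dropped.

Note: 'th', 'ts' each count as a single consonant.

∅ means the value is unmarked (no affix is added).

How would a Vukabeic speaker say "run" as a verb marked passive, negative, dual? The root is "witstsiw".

witstsiwgibev

Attach polarity negative -gu → witstsiwgu.
Attach number dual -b → witstsiwgub.
Attach voice passive -ov → witstsiwgubov.
Apply vowel harmony: witstsiwgubov → witstsiwgibev.
Vowel deletion: no change.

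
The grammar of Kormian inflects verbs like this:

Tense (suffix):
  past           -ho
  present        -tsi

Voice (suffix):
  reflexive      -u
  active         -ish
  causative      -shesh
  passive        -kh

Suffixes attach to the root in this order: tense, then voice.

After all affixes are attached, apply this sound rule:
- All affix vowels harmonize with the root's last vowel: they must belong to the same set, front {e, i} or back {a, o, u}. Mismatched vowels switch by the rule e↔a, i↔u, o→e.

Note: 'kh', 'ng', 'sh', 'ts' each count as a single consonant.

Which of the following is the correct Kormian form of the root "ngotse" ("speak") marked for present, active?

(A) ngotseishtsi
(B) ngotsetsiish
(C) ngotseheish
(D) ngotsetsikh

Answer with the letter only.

B

Attach tense present -tsi → ngotsetsi.
Attach voice active -ish → ngotsetsiish.
Vowel harmony: no change.
So the correct form is ngotsetsiish, option (B).
(A) ngotseishtsi is wrong: it has the affixes in the wrong order.
(C) ngotseheish is wrong: it uses past instead of present for tense.
(D) ngotsetsikh is wrong: it uses passive instead of active for voice.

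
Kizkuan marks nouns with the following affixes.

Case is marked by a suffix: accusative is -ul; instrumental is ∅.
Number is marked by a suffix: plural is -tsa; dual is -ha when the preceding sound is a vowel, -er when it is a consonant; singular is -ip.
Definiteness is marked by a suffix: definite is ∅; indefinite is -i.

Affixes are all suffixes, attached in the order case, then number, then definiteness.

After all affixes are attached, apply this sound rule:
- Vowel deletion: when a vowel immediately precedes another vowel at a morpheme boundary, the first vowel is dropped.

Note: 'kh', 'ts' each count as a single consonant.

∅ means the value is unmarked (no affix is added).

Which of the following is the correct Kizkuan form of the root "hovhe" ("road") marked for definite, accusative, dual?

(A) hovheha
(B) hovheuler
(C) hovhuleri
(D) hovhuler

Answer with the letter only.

Attach case accusative -ul → hovheul.
Attach number dual -er (after consonant 'l') → hovheuler.
definiteness = definite: zero marking, form stays hovheuler.
Apply vowel deletion: hovheuler → hovhuler.
So the correct form is hovhuler, option (D).
(A) hovheha is wrong: it uses instrumental instead of accusative for case.
(B) hovheuler is wrong: it fails to apply the sound rule(s).
(C) hovhuleri is wrong: it uses indefinite instead of definite for definiteness.

D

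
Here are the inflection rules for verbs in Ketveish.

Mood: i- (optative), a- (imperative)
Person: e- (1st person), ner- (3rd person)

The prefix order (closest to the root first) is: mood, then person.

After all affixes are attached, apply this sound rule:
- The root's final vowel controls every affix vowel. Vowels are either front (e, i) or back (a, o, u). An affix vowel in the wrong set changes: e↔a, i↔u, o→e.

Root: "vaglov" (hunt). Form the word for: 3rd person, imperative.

naravaglov

Attach mood imperative a- → avaglov.
Attach person 3rd person ner- → neravaglov.
Apply vowel harmony: neravaglov → naravaglov.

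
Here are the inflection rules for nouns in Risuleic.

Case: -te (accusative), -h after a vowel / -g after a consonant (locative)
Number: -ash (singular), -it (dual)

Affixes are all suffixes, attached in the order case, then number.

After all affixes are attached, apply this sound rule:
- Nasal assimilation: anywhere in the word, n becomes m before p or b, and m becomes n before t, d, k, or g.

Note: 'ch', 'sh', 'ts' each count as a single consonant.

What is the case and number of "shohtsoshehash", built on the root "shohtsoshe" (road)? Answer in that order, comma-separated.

locative, singular

Segment: shohtsoshe-h-ash.
case: -h/g → locative.
number: -ash → singular.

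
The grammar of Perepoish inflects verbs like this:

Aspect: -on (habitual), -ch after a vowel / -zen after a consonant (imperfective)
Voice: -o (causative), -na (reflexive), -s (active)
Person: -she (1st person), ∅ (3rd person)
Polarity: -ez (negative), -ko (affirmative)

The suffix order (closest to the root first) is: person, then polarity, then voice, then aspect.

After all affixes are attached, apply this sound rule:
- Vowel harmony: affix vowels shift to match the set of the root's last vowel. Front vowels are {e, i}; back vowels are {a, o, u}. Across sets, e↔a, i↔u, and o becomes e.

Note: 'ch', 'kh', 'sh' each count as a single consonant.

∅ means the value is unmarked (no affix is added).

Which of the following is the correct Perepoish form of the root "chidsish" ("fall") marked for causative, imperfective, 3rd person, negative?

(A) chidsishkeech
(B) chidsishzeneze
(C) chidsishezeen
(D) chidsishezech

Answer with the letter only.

person = 3rd person: zero marking, form stays chidsish.
Attach polarity negative -ez → chidsishez.
Attach voice causative -o → chidsishezo.
Attach aspect imperfective -ch (after vowel 'o') → chidsishezoch.
Apply vowel harmony: chidsishezoch → chidsishezech.
So the correct form is chidsishezech, option (D).
(B) chidsishzeneze is wrong: it has the affixes in the wrong order.
(A) chidsishkeech is wrong: it uses affirmative instead of negative for polarity.
(C) chidsishezeen is wrong: it uses habitual instead of imperfective for aspect.

D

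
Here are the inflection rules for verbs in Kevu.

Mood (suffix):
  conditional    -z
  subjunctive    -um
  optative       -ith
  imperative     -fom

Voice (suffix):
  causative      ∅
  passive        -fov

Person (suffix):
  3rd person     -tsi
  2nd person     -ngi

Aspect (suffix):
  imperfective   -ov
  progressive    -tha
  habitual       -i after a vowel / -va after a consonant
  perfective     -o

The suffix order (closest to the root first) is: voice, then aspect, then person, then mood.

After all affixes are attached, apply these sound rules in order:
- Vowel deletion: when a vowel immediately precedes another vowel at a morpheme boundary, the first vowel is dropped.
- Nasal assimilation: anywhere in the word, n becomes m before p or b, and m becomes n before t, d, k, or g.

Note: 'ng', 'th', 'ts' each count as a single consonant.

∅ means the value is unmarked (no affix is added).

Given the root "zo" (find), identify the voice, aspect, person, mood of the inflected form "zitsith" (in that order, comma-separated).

causative, habitual, 3rd person, optative

Segment: zo-i-tsi-ith.
voice: ∅ → causative.
aspect: -i/va → habitual.
person: -tsi → 3rd person.
mood: -ith → optative.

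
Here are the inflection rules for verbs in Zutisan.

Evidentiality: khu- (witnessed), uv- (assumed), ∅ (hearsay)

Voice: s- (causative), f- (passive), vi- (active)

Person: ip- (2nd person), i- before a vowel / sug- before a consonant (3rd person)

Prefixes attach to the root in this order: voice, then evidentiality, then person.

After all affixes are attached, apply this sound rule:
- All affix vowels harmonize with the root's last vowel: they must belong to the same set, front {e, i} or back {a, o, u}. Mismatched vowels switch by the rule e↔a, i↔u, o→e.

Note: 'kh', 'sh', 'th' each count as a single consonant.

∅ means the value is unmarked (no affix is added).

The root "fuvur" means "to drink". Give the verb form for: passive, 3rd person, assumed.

uuvffuvur

Attach voice passive f- → ffuvur.
Attach evidentiality assumed uv- → uvffuvur.
Attach person 3rd person i- (before vowel 'u') → iuvffuvur.
Apply vowel harmony: iuvffuvur → uuvffuvur.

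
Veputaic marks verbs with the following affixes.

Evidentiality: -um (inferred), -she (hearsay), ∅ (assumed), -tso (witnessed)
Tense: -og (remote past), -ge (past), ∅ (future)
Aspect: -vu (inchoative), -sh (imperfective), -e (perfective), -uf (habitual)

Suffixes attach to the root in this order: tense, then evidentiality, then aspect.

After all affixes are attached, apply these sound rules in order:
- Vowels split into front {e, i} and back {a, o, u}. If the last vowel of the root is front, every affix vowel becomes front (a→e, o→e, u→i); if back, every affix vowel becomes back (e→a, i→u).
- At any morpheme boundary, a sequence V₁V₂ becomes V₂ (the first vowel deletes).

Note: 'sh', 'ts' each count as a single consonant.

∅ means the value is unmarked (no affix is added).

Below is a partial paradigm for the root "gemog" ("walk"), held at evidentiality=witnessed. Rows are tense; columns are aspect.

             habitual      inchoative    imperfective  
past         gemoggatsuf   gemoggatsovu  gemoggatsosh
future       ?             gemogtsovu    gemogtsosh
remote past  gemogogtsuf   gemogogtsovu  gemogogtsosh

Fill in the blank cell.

tense = future: zero marking, form stays gemog.
Attach evidentiality witnessed -tso → gemogtso.
Attach aspect habitual -uf → gemogtsouf.
Vowel harmony: no change.
Apply vowel deletion: gemogtsouf → gemogtsuf.

gemogtsuf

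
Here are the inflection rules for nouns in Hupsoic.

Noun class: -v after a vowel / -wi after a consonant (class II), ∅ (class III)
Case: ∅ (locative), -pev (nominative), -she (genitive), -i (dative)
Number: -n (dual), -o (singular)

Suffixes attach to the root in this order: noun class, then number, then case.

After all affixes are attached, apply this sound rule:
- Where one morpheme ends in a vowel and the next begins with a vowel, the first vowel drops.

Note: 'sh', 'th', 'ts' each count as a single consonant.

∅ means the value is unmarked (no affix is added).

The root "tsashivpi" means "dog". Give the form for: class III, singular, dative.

noun class = class III: zero marking, form stays tsashivpi.
Attach number singular -o → tsashivpio.
Attach case dative -i → tsashivpioi.
Apply vowel deletion: tsashivpioi → tsashivpi.

tsashivpi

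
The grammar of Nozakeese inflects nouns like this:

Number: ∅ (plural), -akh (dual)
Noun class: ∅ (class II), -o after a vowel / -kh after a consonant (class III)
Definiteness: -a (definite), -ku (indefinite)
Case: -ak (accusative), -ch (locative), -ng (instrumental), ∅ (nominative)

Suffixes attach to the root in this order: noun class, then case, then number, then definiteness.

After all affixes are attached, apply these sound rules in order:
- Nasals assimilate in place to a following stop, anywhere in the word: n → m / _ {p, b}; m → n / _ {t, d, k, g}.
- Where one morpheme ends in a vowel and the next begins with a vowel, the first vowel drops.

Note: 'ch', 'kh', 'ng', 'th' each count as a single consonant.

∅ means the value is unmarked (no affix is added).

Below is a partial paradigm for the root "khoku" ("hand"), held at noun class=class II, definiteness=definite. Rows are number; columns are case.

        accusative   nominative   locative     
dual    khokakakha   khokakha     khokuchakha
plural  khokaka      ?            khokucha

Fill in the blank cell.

noun class = class II: zero marking, form stays khoku.
case = nominative: zero marking, form stays khoku.
number = plural: zero marking, form stays khoku.
Attach definiteness definite -a → khokua.
Nasal assimilation: no change.
Apply vowel deletion: khokua → khoka.

khoka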